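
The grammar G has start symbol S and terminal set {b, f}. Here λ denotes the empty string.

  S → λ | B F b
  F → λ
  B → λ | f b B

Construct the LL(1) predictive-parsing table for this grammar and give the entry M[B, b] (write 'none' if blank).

FIRST(F): from F→λ we get {λ}. So FIRST(F) = {λ}.
FIRST(B): from B→λ we get {λ}; from B→f b B we get {f}. So FIRST(B) = {λ, f}.
FIRST(S): from S→λ we get {λ}; from S→B F b we get {b, f}. So FIRST(S) = {λ, b, f}.
FOLLOW(S) includes $ since S is the start symbol.
FOLLOW(B): in S→B F b, B is followed by F b with FIRST {b}; in B→f b B, the suffix after B is empty (adds nothing new). Thus FOLLOW(B) = {b}.
For B → λ: FIRST(λ) = {λ}, so it goes in M[B, t] for t ∈ {}; since λ ∈ FIRST, also for every t ∈ FOLLOW(B) = {b}.
For B → f b B: FIRST(f b B) = {f}, so it goes in M[B, t] for t ∈ {f}.

B → λ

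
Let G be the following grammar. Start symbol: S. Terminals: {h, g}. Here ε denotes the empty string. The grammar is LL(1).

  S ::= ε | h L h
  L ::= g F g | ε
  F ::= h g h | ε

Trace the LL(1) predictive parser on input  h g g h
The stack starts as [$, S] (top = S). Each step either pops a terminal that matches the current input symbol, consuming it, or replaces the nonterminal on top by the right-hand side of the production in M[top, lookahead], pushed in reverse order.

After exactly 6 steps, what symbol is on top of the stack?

h

step 1: stack=$ S  input=h g g h $  — expand S ::= h L h
step 2: stack=$ h L h  input=h g g h $  — match h
step 3: stack=$ h L  input=g g h $  — expand L ::= g F g
step 4: stack=$ h g F g  input=g g h $  — match g
step 5: stack=$ h g F  input=g h $  — expand F ::= ε
step 6: stack=$ h g  input=g h $  — match g
Stack after step 6: $ h (top = h).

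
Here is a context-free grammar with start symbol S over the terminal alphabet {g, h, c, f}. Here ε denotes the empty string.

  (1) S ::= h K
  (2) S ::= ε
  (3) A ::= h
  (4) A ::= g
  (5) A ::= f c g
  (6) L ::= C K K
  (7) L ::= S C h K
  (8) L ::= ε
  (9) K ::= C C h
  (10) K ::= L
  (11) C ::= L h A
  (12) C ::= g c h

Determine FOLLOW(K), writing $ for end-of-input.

{$, g, h}

FIRST(S): from S::=h K we get {h}; from S::=ε we get {ε}. So FIRST(S) = {ε, h}.
FIRST(A): from A::=h we get {h}; from A::=g we get {g}; from A::=f c g we get {f}. So FIRST(A) = {f, g, h}.
FIRST(L): from L::=C K K we get {g, h}; from L::=S C h K we get {g, h}; from L::=ε we get {ε}. So FIRST(L) = {ε, g, h}.
FIRST(C): from C::=L h A we get {g, h}; from C::=g c h we get {g}. So FIRST(C) = {g, h}.
FIRST(K): from K::=C C h we get {g, h}; from K::=L we get {ε, g, h}. So FIRST(K) = {ε, g, h}.
FOLLOW(S) includes $ since S is the start symbol.
FOLLOW(S): in L::=S C h K, S is followed by C h K with FIRST {g, h}. Thus FOLLOW(S) = {$, g, h}.
FOLLOW(A): in C::=L h A, the suffix after A is empty, so FOLLOW(A) ⊇ FOLLOW(C) = {$, g, h}. Thus FOLLOW(A) = {$, g, h}.
FOLLOW(L): in K::=L, the suffix after L is empty, so FOLLOW(L) ⊇ FOLLOW(K) = {$, g, h}; in C::=L h A, L is followed by h A with FIRST {h}. Thus FOLLOW(L) = {$, g, h}.
FOLLOW(K): in S::=h K, the suffix after K is empty, so FOLLOW(K) ⊇ FOLLOW(S) = {$, g, h}; in L::=C K K (occurrence 1), K is followed by K with FIRST {ε, g, h}; in L::=C K K (occurrence 1), the suffix after K is nullable, so FOLLOW(K) ⊇ FOLLOW(L) = {$, g, h}; in L::=C K K (occurrence 2), the suffix after K is empty, so FOLLOW(K) ⊇ FOLLOW(L) = {$, g, h}; in L::=S C h K, the suffix after K is empty, so FOLLOW(K) ⊇ FOLLOW(L) = {$, g, h}. Thus FOLLOW(K) = {$, g, h}.
FOLLOW(C): in L::=C K K, C is followed by K K with FIRST {ε, g, h}; in L::=C K K, the suffix after C is nullable, so FOLLOW(C) ⊇ FOLLOW(L) = {$, g, h}; in L::=S C h K, C is followed by h K with FIRST {h}; in K::=C C h (occurrence 1), C is followed by C h with FIRST {g, h}; in K::=C C h (occurrence 2), C is followed by h with FIRST {h}. Thus FOLLOW(C) = {$, g, h}.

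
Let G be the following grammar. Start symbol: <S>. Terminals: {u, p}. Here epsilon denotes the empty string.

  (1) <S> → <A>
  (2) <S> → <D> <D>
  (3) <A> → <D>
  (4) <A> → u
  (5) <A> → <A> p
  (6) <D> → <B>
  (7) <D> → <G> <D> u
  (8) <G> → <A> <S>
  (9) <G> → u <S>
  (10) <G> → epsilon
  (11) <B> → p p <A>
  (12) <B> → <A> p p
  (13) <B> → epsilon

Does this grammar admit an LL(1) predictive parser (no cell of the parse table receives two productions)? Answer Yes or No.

FIRST(<S>) = {epsilon, p, u}
FIRST(<A>) = {epsilon, p, u}
FIRST(<D>) = {epsilon, p, u}
FIRST(<G>) = {epsilon, p, u}
FIRST(<B>) = {epsilon, p, u}
FOLLOW(<S>) = {$, p, u}
FOLLOW(<A>) = {$, p, u}
FOLLOW(<D>) = {$, p, u}
FOLLOW(<G>) = {p, u}
FOLLOW(<B>) = {$, p, u}
Cell M[<A>, p] receives both <A> → <D> and <A> → <A> p — the grammar is not LL(1).

No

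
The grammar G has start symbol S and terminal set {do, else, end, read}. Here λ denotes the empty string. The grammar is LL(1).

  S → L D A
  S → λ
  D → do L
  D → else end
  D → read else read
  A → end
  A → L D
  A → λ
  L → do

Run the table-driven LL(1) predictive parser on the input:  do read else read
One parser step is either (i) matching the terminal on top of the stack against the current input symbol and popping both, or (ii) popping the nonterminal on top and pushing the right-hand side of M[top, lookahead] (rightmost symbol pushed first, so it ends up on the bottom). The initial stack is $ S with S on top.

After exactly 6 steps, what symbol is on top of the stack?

step 1: stack=$ S  input=do read else read $  — expand S → L D A
step 2: stack=$ A D L  input=do read else read $  — expand L → do
step 3: stack=$ A D do  input=do read else read $  — match do
step 4: stack=$ A D  input=read else read $  — expand D → read else read
step 5: stack=$ A read else read  input=read else read $  — match read
step 6: stack=$ A read else  input=else read $  — match else
Stack after step 6: $ A read (top = read).

read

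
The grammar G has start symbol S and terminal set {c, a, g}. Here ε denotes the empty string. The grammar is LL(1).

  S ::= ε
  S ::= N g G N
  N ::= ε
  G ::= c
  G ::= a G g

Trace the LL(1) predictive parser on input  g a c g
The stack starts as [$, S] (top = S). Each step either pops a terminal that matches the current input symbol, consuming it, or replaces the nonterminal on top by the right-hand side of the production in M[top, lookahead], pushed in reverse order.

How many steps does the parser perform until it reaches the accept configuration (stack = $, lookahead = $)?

     Stack      Input      Action
  1  $ S        g a c g $  expand S ::= N g G N
  2  $ N G g N  g a c g $  expand N ::= ε
  3  $ N G g    g a c g $  match g
  4  $ N G      a c g $    expand G ::= a G g
  5  $ N g G a  a c g $    match a
  6  $ N g G    c g $      expand G ::= c
  7  $ N g c    c g $      match c
  8  $ N g      g $        match g
  9  $ N        $          expand N ::= ε
Accept reached after 9 steps.

9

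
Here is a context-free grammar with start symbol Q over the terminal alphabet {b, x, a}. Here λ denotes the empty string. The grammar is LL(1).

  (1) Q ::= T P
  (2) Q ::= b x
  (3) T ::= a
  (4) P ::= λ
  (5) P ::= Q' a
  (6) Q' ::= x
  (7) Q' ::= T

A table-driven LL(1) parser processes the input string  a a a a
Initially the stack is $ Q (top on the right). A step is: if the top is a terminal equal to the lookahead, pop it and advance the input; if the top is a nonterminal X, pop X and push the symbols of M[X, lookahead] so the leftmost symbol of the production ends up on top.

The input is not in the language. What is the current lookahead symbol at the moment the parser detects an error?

a

step 1: stack=$ Q  input=a a a a $  — expand Q ::= T P
step 2: stack=$ P T  input=a a a a $  — expand T ::= a
step 3: stack=$ P a  input=a a a a $  — match a
step 4: stack=$ P  input=a a a $  — expand P ::= Q' a
step 5: stack=$ a Q'  input=a a a $  — expand Q' ::= T
step 6: stack=$ a T  input=a a a $  — expand T ::= a
step 7: stack=$ a a  input=a a a $  — match a
step 8: stack=$ a  input=a a $  — match a
step 9: stack=$  input=a $  — error: stack empty but input remains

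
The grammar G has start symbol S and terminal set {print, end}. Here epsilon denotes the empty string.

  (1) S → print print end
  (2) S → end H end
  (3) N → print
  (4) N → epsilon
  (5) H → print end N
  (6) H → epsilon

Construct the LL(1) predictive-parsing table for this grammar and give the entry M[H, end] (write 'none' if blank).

FIRST(S) = {end, print}
FIRST(N) = {epsilon, print}
FIRST(H) = {epsilon, print}
FOLLOW(S) includes $ since S is the start symbol.
FOLLOW(H): in S→end H end, H is followed by end with FIRST {end}. Thus FOLLOW(H) = {end}.
For H → print end N: FIRST(print end N) = {print}, so it goes in M[H, t] for t ∈ {print}.
For H → epsilon: FIRST(epsilon) = {epsilon}, so it goes in M[H, t] for t ∈ {}; since epsilon ∈ FIRST, also for every t ∈ FOLLOW(H) = {end}.

H → epsilon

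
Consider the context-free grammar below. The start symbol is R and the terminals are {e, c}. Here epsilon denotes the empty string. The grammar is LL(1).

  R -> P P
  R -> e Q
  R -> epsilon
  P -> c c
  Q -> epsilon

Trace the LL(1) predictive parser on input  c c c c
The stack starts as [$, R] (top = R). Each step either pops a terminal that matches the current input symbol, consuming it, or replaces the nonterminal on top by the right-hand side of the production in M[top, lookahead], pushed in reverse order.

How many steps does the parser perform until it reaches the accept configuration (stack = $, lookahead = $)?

step 1: stack=$ R  input=c c c c $  — expand R -> P P
step 2: stack=$ P P  input=c c c c $  — expand P -> c c
step 3: stack=$ P c c  input=c c c c $  — match c
step 4: stack=$ P c  input=c c c $  — match c
step 5: stack=$ P  input=c c $  — expand P -> c c
step 6: stack=$ c c  input=c c $  — match c
step 7: stack=$ c  input=c $  — match c
Accept reached after 7 steps.

7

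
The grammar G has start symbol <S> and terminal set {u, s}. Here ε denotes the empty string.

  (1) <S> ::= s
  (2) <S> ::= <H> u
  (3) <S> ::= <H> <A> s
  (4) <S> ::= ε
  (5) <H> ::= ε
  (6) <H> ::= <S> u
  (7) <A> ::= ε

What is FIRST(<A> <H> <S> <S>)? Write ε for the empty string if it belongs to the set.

FIRST(<A>) = {ε}
FIRST(<S>) = {ε, s, u}  (via <H> u, <H> <A> s)
FIRST(<H>) = {ε, s, u}  (via <S> u)
FIRST(<A> <H> <S> <S>): take FIRST of each symbol in turn, carrying on past any symbol whose FIRST contains ε; result {ε, s, u}.

{ε, s, u}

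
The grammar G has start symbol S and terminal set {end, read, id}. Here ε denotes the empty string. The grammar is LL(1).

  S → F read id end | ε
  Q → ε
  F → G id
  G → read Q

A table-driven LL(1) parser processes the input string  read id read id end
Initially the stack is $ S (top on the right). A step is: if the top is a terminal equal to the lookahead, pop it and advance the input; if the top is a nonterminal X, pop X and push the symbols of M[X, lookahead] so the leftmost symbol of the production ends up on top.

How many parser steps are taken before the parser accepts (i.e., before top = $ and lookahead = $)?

9

     Stack                    Input                  Action
  1  $ S                      read id read id end $  expand S → F read id end
  2  $ end id read F          read id read id end $  expand F → G id
  3  $ end id read id G       read id read id end $  expand G → read Q
  4  $ end id read id Q read  read id read id end $  match read
  5  $ end id read id Q       id read id end $       expand Q → ε
  6  $ end id read id         id read id end $       match id
  7  $ end id read            read id end $          match read
  8  $ end id                 id end $               match id
  9  $ end                    end $                  match end
Accept reached after 9 steps.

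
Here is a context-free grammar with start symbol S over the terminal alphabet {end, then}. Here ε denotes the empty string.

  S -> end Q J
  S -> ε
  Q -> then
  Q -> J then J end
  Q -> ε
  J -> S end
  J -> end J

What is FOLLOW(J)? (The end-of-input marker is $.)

FIRST(S) = {ε, end}
FIRST(J) = {end}  (via S end)
FIRST(Q) = {ε, end, then}  (via J then J end)
FOLLOW(S) includes $ since S is the start symbol.
FOLLOW(S): in J->S end, S is followed by end with FIRST {end}. Thus FOLLOW(S) = {$, end}.
FOLLOW(Q): in S->end Q J, Q is followed by J with FIRST {end}. Thus FOLLOW(Q) = {end}.
FOLLOW(J): in S->end Q J, the suffix after J is empty, so FOLLOW(J) ⊇ FOLLOW(S) = {$, end}; in Q->J then J end (occurrence 1), J is followed by then J end with FIRST {then}; in Q->J then J end (occurrence 2), J is followed by end with FIRST {end}; in J->end J, the suffix after J is empty (adds nothing new). Thus FOLLOW(J) = {$, end, then}.

{$, end, then}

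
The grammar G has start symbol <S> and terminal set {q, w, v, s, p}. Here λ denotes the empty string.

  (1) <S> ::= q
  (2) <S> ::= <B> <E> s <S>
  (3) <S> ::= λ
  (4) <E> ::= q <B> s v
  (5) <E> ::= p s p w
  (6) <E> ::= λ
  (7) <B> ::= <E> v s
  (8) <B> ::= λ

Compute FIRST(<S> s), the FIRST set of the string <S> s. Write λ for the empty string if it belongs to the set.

{p, q, s, v}

FIRST(<E>): from <E>::=q <B> s v we get {q}; from <E>::=p s p w we get {p}; from <E>::=λ we get {λ}. So FIRST(<E>) = {λ, p, q}.
FIRST(<B>): from <B>::=<E> v s we get {p, q, v}; from <B>::=λ we get {λ}. So FIRST(<B>) = {λ, p, q, v}.
FIRST(<S>): from <S>::=q we get {q}; from <S>::=<B> <E> s <S> we get {p, q, s, v}; from <S>::=λ we get {λ}. So FIRST(<S>) = {λ, p, q, s, v}.
FIRST(<S> s): take FIRST of each symbol in turn, carrying on past any symbol whose FIRST contains λ; result {p, q, s, v}.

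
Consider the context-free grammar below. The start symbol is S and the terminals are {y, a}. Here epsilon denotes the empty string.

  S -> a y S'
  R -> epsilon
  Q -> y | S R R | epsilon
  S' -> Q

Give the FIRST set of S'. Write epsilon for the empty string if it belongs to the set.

FIRST(S) = {a}
FIRST(R) = {epsilon}
FIRST(Q) = {epsilon, a, y}  (via S R R)
FIRST(S') = {epsilon, a, y}  (via Q)

{epsilon, a, y}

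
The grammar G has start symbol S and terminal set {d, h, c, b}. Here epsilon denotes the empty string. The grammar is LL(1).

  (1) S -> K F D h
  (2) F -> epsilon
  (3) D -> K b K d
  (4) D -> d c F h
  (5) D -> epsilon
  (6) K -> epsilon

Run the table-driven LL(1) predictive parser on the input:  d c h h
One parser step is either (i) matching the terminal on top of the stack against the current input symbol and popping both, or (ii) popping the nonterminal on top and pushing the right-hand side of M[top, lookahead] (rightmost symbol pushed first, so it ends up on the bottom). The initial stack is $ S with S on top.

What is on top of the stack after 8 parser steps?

     Stack        Input      Action
  1  $ S          d c h h $  expand S -> K F D h
  2  $ h D F K    d c h h $  expand K -> epsilon
  3  $ h D F      d c h h $  expand F -> epsilon
  4  $ h D        d c h h $  expand D -> d c F h
  5  $ h h F c d  d c h h $  match d
  6  $ h h F c    c h h $    match c
  7  $ h h F      h h $      expand F -> epsilon
  8  $ h h        h h $      match h
Stack after step 8: $ h (top = h).

h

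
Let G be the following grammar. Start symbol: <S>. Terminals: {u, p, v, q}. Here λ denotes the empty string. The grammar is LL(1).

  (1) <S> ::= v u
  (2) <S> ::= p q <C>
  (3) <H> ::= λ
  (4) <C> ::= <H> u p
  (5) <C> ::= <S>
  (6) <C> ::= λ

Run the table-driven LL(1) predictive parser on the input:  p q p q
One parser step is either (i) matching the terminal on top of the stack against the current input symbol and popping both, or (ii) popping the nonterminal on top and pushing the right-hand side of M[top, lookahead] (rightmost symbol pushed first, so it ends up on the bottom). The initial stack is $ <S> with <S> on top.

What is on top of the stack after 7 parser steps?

<C>

step 1: stack=$ <S>  input=p q p q $  — expand <S> ::= p q <C>
step 2: stack=$ <C> q p  input=p q p q $  — match p
step 3: stack=$ <C> q  input=q p q $  — match q
step 4: stack=$ <C>  input=p q $  — expand <C> ::= <S>
step 5: stack=$ <S>  input=p q $  — expand <S> ::= p q <C>
step 6: stack=$ <C> q p  input=p q $  — match p
step 7: stack=$ <C> q  input=q $  — match q
Stack after step 7: $ <C> (top = <C>).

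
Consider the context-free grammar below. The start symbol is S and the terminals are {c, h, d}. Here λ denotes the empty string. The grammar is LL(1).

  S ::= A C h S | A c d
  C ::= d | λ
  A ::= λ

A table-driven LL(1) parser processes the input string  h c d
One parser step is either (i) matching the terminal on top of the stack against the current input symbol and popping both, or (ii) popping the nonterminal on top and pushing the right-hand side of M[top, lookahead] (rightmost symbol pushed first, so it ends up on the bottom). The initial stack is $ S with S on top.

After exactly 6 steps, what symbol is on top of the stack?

step 1: stack=$ S  input=h c d $  — expand S ::= A C h S
step 2: stack=$ S h C A  input=h c d $  — expand A ::= λ
step 3: stack=$ S h C  input=h c d $  — expand C ::= λ
step 4: stack=$ S h  input=h c d $  — match h
step 5: stack=$ S  input=c d $  — expand S ::= A c d
step 6: stack=$ d c A  input=c d $  — expand A ::= λ
Stack after step 6: $ d c (top = c).

c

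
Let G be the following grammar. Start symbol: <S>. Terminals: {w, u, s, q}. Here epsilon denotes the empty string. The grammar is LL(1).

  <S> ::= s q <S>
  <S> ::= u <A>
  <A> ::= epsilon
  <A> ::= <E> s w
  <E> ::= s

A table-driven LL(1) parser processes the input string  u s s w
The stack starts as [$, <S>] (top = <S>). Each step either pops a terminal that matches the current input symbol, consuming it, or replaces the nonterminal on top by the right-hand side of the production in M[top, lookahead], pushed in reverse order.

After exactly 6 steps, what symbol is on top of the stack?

step 1: stack=$ <S>  input=u s s w $  — expand <S> ::= u <A>
step 2: stack=$ <A> u  input=u s s w $  — match u
step 3: stack=$ <A>  input=s s w $  — expand <A> ::= <E> s w
step 4: stack=$ w s <E>  input=s s w $  — expand <E> ::= s
step 5: stack=$ w s s  input=s s w $  — match s
step 6: stack=$ w s  input=s w $  — match s
Stack after step 6: $ w (top = w).

w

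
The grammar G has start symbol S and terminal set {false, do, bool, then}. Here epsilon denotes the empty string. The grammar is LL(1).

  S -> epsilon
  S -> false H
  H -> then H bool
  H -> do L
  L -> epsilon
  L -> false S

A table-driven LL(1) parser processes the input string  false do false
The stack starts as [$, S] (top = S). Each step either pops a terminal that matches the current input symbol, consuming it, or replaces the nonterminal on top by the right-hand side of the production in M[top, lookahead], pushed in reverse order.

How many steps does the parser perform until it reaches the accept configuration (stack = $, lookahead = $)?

7

     Stack      Input             Action
  1  $ S        false do false $  expand S -> false H
  2  $ H false  false do false $  match false
  3  $ H        do false $        expand H -> do L
  4  $ L do     do false $        match do
  5  $ L        false $           expand L -> false S
  6  $ S false  false $           match false
  7  $ S        $                 expand S -> epsilon
Accept reached after 7 steps.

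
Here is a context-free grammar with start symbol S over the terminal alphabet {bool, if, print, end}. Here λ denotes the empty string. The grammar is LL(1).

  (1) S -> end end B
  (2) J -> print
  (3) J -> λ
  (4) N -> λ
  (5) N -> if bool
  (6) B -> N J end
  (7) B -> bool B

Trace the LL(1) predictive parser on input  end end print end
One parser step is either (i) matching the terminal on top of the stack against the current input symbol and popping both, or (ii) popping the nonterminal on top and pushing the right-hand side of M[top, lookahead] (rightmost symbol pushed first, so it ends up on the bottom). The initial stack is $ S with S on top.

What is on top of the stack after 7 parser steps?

end

step 1: stack=$ S  input=end end print end $  — expand S -> end end B
step 2: stack=$ B end end  input=end end print end $  — match end
step 3: stack=$ B end  input=end print end $  — match end
step 4: stack=$ B  input=print end $  — expand B -> N J end
step 5: stack=$ end J N  input=print end $  — expand N -> λ
step 6: stack=$ end J  input=print end $  — expand J -> print
step 7: stack=$ end print  input=print end $  — match print
Stack after step 7: $ end (top = end).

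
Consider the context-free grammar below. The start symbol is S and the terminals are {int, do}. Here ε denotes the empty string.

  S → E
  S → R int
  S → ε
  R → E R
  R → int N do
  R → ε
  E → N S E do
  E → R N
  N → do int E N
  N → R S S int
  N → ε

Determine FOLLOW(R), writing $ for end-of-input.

FIRST(S): from S→E we get {ε, do, int}; from S→R int we get {do, int}; from S→ε we get {ε}. So FIRST(S) = {ε, do, int}.
FIRST(R): from R→E R we get {ε, do, int}; from R→int N do we get {int}; from R→ε we get {ε}. So FIRST(R) = {ε, do, int}.
FIRST(N): from N→do int E N we get {do}; from N→R S S int we get {do, int}; from N→ε we get {ε}. So FIRST(N) = {ε, do, int}.
FIRST(E): from E→N S E do we get {do, int}; from E→R N we get {ε, do, int}. So FIRST(E) = {ε, do, int}.
FOLLOW(S) includes $ since S is the start symbol.
FOLLOW(S): in E→N S E do, S is followed by E do with FIRST {do, int}; in N→R S S int (occurrence 1), S is followed by S int with FIRST {do, int}; in N→R S S int (occurrence 2), S is followed by int with FIRST {int}. Thus FOLLOW(S) = {$, do, int}.
FOLLOW(R): in S→R int, R is followed by int with FIRST {int}; in R→E R, the suffix after R is empty (adds nothing new); in E→R N, R is followed by N with FIRST {ε, do, int}; in E→R N, the suffix after R is nullable, so FOLLOW(R) ⊇ FOLLOW(E) = {$, do, int}; in N→R S S int, R is followed by S S int with FIRST {do, int}. Thus FOLLOW(R) = {$, do, int}.
FOLLOW(E): in S→E, the suffix after E is empty, so FOLLOW(E) ⊇ FOLLOW(S) = {$, do, int}; in R→E R, E is followed by R with FIRST {ε, do, int}; in R→E R, the suffix after E is nullable, so FOLLOW(E) ⊇ FOLLOW(R) = {$, do, int}; in E→N S E do, E is followed by do with FIRST {do}; in N→do int E N, E is followed by N with FIRST {ε, do, int}; in N→do int E N, the suffix after E is nullable, so FOLLOW(E) ⊇ FOLLOW(N) = {$, do, int}. Thus FOLLOW(E) = {$, do, int}.
FOLLOW(N): in R→int N do, N is followed by do with FIRST {do}; in E→N S E do, N is followed by S E do with FIRST {do, int}; in E→R N, the suffix after N is empty, so FOLLOW(N) ⊇ FOLLOW(E) = {$, do, int}; in N→do int E N, the suffix after N is empty (adds nothing new). Thus FOLLOW(N) = {$, do, int}.

{$, do, int}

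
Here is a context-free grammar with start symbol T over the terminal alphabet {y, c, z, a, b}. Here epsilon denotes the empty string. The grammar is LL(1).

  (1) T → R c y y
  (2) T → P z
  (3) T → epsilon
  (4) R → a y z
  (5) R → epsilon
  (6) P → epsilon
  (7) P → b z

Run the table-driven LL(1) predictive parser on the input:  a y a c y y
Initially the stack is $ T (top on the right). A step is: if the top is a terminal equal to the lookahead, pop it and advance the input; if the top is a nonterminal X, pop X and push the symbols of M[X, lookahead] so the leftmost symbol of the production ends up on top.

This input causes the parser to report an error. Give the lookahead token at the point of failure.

     Stack          Input          Action
  1  $ T            a y a c y y $  expand T → R c y y
  2  $ y y c R      a y a c y y $  expand R → a y z
  3  $ y y c z y a  a y a c y y $  match a
  4  $ y y c z y    y a c y y $    match y
  5  $ y y c z      a c y y $      error: top is terminal z but lookahead is a

a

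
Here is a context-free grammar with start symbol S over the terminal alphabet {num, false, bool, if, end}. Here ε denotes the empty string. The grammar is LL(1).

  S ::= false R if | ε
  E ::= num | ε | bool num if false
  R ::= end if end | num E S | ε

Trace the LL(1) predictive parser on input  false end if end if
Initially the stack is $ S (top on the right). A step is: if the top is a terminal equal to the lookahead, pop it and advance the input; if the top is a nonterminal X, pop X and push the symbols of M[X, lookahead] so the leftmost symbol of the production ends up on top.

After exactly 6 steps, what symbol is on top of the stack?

if

step 1: stack=$ S  input=false end if end if $  — expand S ::= false R if
step 2: stack=$ if R false  input=false end if end if $  — match false
step 3: stack=$ if R  input=end if end if $  — expand R ::= end if end
step 4: stack=$ if end if end  input=end if end if $  — match end
step 5: stack=$ if end if  input=if end if $  — match if
step 6: stack=$ if end  input=end if $  — match end
Stack after step 6: $ if (top = if).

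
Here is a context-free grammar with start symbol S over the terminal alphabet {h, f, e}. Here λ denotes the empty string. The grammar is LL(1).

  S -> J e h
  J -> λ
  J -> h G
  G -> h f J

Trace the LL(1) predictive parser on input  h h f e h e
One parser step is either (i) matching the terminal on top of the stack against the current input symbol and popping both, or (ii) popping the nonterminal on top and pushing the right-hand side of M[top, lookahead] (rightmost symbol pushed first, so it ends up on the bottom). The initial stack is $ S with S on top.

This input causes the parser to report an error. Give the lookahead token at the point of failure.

      Stack        Input          Action
   1  $ S          h h f e h e $  expand S -> J e h
   2  $ h e J      h h f e h e $  expand J -> h G
   3  $ h e G h    h h f e h e $  match h
   4  $ h e G      h f e h e $    expand G -> h f J
   5  $ h e J f h  h f e h e $    match h
   6  $ h e J f    f e h e $      match f
   7  $ h e J      e h e $        expand J -> λ
   8  $ h e        e h e $        match e
   9  $ h          h e $          match h
  10  $            e $            error: stack empty but input remains

e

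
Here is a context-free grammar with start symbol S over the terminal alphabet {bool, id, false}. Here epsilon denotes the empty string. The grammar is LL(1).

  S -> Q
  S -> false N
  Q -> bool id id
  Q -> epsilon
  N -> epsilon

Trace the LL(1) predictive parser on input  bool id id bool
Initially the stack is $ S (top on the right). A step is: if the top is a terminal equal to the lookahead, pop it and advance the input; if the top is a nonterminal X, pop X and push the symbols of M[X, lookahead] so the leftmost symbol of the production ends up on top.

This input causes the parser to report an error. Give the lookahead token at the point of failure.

step 1: stack=$ S  input=bool id id bool $  — expand S -> Q
step 2: stack=$ Q  input=bool id id bool $  — expand Q -> bool id id
step 3: stack=$ id id bool  input=bool id id bool $  — match bool
step 4: stack=$ id id  input=id id bool $  — match id
step 5: stack=$ id  input=id bool $  — match id
step 6: stack=$  input=bool $  — error: stack empty but input remains

bool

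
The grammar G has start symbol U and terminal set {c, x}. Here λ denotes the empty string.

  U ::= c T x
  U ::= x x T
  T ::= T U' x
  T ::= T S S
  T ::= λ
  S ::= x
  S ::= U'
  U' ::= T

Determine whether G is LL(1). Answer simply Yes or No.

FIRST(U) = {c, x}
FIRST(T) = {λ, x}
FIRST(S) = {λ, x}
FIRST(U') = {λ, x}
FOLLOW(U) = {$}
FOLLOW(T) = {$, x}
FOLLOW(S) = {$, x}
FOLLOW(U') = {$, x}
Cell M[S, x] receives both S ::= x and S ::= U' — the grammar is not LL(1).

No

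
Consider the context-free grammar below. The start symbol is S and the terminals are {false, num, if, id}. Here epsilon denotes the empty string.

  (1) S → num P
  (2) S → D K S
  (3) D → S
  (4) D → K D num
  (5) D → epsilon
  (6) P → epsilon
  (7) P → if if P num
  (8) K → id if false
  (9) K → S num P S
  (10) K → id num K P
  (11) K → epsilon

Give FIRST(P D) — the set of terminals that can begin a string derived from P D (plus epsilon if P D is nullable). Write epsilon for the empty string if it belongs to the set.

FIRST(P): from P→epsilon we get {epsilon}; from P→if if P num we get {if}. So FIRST(P) = {epsilon, if}.
FIRST(S): from S→num P we get {num}; from S→D K S we get {id, num}. So FIRST(S) = {id, num}.
FIRST(K): from K→id if false we get {id}; from K→S num P S we get {id, num}; from K→id num K P we get {id}; from K→epsilon we get {epsilon}. So FIRST(K) = {epsilon, id, num}.
FIRST(D): from D→S we get {id, num}; from D→K D num we get {id, num}; from D→epsilon we get {epsilon}. So FIRST(D) = {epsilon, id, num}.
FIRST(P D): take FIRST of each symbol in turn, carrying on past any symbol whose FIRST contains epsilon; result {epsilon, id, if, num}.

{epsilon, id, if, num}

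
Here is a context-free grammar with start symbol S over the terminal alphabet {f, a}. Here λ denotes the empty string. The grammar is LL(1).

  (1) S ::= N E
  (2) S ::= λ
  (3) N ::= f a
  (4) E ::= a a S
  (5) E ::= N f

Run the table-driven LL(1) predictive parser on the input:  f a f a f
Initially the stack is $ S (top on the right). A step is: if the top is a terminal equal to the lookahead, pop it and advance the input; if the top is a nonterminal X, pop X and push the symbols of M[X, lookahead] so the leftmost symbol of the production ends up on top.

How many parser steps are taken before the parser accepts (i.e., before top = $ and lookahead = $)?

9

     Stack    Input        Action
  1  $ S      f a f a f $  expand S ::= N E
  2  $ E N    f a f a f $  expand N ::= f a
  3  $ E a f  f a f a f $  match f
  4  $ E a    a f a f $    match a
  5  $ E      f a f $      expand E ::= N f
  6  $ f N    f a f $      expand N ::= f a
  7  $ f a f  f a f $      match f
  8  $ f a    a f $        match a
  9  $ f      f $          match f
Accept reached after 9 steps.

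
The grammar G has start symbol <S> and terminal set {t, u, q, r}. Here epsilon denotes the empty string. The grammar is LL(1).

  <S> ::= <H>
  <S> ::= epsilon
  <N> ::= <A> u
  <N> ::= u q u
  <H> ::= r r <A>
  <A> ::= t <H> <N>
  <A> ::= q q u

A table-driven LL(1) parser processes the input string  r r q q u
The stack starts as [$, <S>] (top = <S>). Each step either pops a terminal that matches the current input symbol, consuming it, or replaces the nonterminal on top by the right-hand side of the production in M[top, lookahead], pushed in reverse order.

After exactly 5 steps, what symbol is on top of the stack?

q

     Stack      Input        Action
  1  $ <S>      r r q q u $  expand <S> ::= <H>
  2  $ <H>      r r q q u $  expand <H> ::= r r <A>
  3  $ <A> r r  r r q q u $  match r
  4  $ <A> r    r q q u $    match r
  5  $ <A>      q q u $      expand <A> ::= q q u
Stack after step 5: $ u q q (top = q).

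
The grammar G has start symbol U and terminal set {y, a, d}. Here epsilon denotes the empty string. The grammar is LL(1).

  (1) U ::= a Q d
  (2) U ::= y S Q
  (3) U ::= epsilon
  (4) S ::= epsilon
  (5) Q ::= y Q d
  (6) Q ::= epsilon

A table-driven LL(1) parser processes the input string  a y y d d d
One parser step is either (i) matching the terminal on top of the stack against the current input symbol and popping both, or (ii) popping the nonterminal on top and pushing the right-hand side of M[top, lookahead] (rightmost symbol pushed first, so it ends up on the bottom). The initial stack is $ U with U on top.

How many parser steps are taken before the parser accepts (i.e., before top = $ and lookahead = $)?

      Stack        Input          Action
   1  $ U          a y y d d d $  expand U ::= a Q d
   2  $ d Q a      a y y d d d $  match a
   3  $ d Q        y y d d d $    expand Q ::= y Q d
   4  $ d d Q y    y y d d d $    match y
   5  $ d d Q      y d d d $      expand Q ::= y Q d
   6  $ d d d Q y  y d d d $      match y
   7  $ d d d Q    d d d $        expand Q ::= epsilon
   8  $ d d d      d d d $        match d
   9  $ d d        d d $          match d
  10  $ d          d $            match d
Accept reached after 10 steps.

10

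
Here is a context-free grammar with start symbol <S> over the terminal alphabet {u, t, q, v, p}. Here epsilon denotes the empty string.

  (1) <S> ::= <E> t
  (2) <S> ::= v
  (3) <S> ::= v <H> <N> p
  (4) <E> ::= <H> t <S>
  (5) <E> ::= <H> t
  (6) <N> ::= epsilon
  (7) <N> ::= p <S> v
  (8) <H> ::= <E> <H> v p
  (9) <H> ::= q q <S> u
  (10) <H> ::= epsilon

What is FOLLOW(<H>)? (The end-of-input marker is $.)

{p, t, v}

FIRST(<N>): from <N>::=epsilon we get {epsilon}; from <N>::=p <S> v we get {p}. So FIRST(<N>) = {epsilon, p}.
FIRST(<S>): from <S>::=<E> t we get {q, t}; from <S>::=v we get {v}; from <S>::=v <H> <N> p we get {v}. So FIRST(<S>) = {q, t, v}.
FIRST(<E>): from <E>::=<H> t <S> we get {q, t}; from <E>::=<H> t we get {q, t}. So FIRST(<E>) = {q, t}.
FIRST(<H>): from <H>::=<E> <H> v p we get {q, t}; from <H>::=q q <S> u we get {q}; from <H>::=epsilon we get {epsilon}. So FIRST(<H>) = {epsilon, q, t}.
FOLLOW(<S>) includes $ since <S> is the start symbol.
FOLLOW(<E>): in <S>::=<E> t, <E> is followed by t with FIRST {t}; in <H>::=<E> <H> v p, <E> is followed by <H> v p with FIRST {q, t, v}. Thus FOLLOW(<E>) = {q, t, v}.
FOLLOW(<S>): in <E>::=<H> t <S>, the suffix after <S> is empty, so FOLLOW(<S>) ⊇ FOLLOW(<E>) = {q, t, v}; in <N>::=p <S> v, <S> is followed by v with FIRST {v}; in <H>::=q q <S> u, <S> is followed by u with FIRST {u}. Thus FOLLOW(<S>) = {$, q, t, u, v}.
FOLLOW(<N>): in <S>::=v <H> <N> p, <N> is followed by p with FIRST {p}. Thus FOLLOW(<N>) = {p}.
FOLLOW(<H>): in <S>::=v <H> <N> p, <H> is followed by <N> p with FIRST {p}; in <E>::=<H> t <S>, <H> is followed by t <S> with FIRST {t}; in <E>::=<H> t, <H> is followed by t with FIRST {t}; in <H>::=<E> <H> v p, <H> is followed by v p with FIRST {v}. Thus FOLLOW(<H>) = {p, t, v}.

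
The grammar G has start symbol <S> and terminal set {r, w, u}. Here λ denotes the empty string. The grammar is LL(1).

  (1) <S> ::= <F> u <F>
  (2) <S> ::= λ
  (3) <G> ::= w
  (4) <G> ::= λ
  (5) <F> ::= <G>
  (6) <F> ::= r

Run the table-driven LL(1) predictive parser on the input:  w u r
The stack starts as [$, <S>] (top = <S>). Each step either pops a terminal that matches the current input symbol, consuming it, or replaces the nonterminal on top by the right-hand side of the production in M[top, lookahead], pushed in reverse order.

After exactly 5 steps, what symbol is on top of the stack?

step 1: stack=$ <S>  input=w u r $  — expand <S> ::= <F> u <F>
step 2: stack=$ <F> u <F>  input=w u r $  — expand <F> ::= <G>
step 3: stack=$ <F> u <G>  input=w u r $  — expand <G> ::= w
step 4: stack=$ <F> u w  input=w u r $  — match w
step 5: stack=$ <F> u  input=u r $  — match u
Stack after step 5: $ <F> (top = <F>).

<F>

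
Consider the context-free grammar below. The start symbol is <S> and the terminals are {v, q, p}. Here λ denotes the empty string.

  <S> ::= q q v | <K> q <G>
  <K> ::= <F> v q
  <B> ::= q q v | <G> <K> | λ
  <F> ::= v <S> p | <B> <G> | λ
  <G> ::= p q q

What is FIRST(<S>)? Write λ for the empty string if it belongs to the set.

{p, q, v}

FIRST(<G>) = {p}
FIRST(<B>) = {λ, p, q}  (via <G> <K>)
FIRST(<F>) = {λ, p, q, v}  (via <B> <G>)
FIRST(<K>) = {p, q, v}  (via <F> v q)
FIRST(<S>) = {p, q, v}  (via <K> q <G>)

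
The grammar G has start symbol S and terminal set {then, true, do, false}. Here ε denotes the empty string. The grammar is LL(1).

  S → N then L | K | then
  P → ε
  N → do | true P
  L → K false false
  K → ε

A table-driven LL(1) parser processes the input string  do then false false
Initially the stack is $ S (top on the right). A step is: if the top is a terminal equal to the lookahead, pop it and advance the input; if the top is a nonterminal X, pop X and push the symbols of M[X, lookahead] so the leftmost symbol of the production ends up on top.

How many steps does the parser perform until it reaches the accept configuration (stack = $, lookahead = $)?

8

     Stack            Input                  Action
  1  $ S              do then false false $  expand S → N then L
  2  $ L then N       do then false false $  expand N → do
  3  $ L then do      do then false false $  match do
  4  $ L then         then false false $     match then
  5  $ L              false false $          expand L → K false false
  6  $ false false K  false false $          expand K → ε
  7  $ false false    false false $          match false
  8  $ false          false $                match false
Accept reached after 8 steps.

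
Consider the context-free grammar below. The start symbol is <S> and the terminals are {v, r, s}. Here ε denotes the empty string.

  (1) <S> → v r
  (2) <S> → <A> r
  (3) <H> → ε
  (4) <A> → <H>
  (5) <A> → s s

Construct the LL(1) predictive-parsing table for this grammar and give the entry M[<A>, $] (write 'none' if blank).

FIRST(<H>) = {ε}
FIRST(<A>) = {ε, s}  (via <H>)
FIRST(<S>) = {r, s, v}  (via <A> r)
FOLLOW(<S>) includes $ since <S> is the start symbol.
FOLLOW(<A>): in <S>→<A> r, <A> is followed by r with FIRST {r}. Thus FOLLOW(<A>) = {r}.
For <A> → <H>: FIRST(<H>) = {ε}, so it goes in M[<A>, t] for t ∈ {}; since ε ∈ FIRST, also for every t ∈ FOLLOW(<A>) = {r}.
For <A> → s s: FIRST(s s) = {s}, so it goes in M[<A>, t] for t ∈ {s}.
None of these place a production in M[<A>, $].

none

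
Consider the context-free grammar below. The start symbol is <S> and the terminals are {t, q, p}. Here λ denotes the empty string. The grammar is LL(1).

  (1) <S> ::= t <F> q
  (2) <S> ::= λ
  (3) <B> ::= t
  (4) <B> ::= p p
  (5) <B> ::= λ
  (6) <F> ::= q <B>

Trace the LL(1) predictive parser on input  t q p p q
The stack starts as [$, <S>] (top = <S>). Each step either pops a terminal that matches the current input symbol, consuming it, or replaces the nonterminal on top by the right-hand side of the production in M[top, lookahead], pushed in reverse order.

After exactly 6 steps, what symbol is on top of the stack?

p

     Stack      Input        Action
  1  $ <S>      t q p p q $  expand <S> ::= t <F> q
  2  $ q <F> t  t q p p q $  match t
  3  $ q <F>    q p p q $    expand <F> ::= q <B>
  4  $ q <B> q  q p p q $    match q
  5  $ q <B>    p p q $      expand <B> ::= p p
  6  $ q p p    p p q $      match p
Stack after step 6: $ q p (top = p).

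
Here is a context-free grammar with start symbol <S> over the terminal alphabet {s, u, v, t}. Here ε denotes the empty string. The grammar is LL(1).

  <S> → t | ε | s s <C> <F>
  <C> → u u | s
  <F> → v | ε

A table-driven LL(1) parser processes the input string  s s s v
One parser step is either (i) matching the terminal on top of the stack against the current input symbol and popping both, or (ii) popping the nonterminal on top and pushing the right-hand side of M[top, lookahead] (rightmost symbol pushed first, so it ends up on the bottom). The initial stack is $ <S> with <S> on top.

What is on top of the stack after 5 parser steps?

     Stack          Input      Action
  1  $ <S>          s s s v $  expand <S> → s s <C> <F>
  2  $ <F> <C> s s  s s s v $  match s
  3  $ <F> <C> s    s s v $    match s
  4  $ <F> <C>      s v $      expand <C> → s
  5  $ <F> s        s v $      match s
Stack after step 5: $ <F> (top = <F>).

<F>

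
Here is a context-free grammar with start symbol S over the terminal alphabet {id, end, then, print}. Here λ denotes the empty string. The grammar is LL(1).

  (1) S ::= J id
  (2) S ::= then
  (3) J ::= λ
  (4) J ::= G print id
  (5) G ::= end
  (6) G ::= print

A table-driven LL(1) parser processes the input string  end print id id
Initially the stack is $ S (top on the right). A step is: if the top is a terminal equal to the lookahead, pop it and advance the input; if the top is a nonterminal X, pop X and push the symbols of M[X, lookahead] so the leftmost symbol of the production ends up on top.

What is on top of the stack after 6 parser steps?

id

step 1: stack=$ S  input=end print id id $  — expand S ::= J id
step 2: stack=$ id J  input=end print id id $  — expand J ::= G print id
step 3: stack=$ id id print G  input=end print id id $  — expand G ::= end
step 4: stack=$ id id print end  input=end print id id $  — match end
step 5: stack=$ id id print  input=print id id $  — match print
step 6: stack=$ id id  input=id id $  — match id
Stack after step 6: $ id (top = id).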